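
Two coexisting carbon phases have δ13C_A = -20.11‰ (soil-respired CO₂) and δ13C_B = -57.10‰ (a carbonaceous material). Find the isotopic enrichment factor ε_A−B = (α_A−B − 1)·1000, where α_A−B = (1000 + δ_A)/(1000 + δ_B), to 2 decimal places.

α_A−B = (1000 + -20.11) / (1000 + -57.10) = 979.89 / 942.90 = 1.039230
ε_A−B = (1.039230 − 1) × 1000 = 39.230‰
(The approximation ε ≈ δ_A − δ_B would give 36.99‰.)

39.23‰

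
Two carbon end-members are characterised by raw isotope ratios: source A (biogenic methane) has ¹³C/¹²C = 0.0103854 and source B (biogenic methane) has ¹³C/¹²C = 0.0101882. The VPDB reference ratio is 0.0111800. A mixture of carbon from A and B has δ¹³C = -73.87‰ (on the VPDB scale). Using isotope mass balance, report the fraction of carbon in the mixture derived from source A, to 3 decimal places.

0.841

δ_A = (0.0103854/0.0111800 − 1)×1000 = (0.928927 − 1)×1000 = -71.073‰
δ_B = (0.0101882/0.0111800 − 1)×1000 = (0.911288 − 1)×1000 = -88.712‰
f_A = (δ_mix − δ_B)/(δ_A − δ_B) = (-73.87 − (-88.712))/(-71.073 − (-88.712))
f_A = 14.842 / 17.639 = 0.8414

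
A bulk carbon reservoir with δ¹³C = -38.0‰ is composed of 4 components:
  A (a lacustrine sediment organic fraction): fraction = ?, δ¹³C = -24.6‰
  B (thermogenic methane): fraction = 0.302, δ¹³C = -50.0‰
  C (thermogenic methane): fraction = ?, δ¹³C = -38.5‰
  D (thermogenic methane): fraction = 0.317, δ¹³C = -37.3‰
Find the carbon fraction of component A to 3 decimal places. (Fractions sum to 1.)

0.258

Let f_A and f_C be the unknown fractions; fractions sum to 1 so f_A + f_C = 0.381.
Mass balance: Σ fᵢ·δᵢ = δ_bulk ⇒ f_A·(-24.6) + f_C·(-38.5) = -38.0 − (-26.924) = -11.076
Substitute f_C = 0.381 − f_A:
f_A·(-24.6 − -38.5) = -11.076 − 0.381×(-38.5) = 3.593
f_A = 3.593 / 13.9 = 0.2585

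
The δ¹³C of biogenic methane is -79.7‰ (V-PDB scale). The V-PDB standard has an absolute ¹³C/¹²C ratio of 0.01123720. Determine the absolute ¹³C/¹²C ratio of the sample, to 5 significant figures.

0.010342

R_sample = R_standard × (δ¹³C/1000 + 1)
R_sample = 0.01123720 × (-79.7/1000 + 1) = 0.01123720 × 0.920300
R_sample = 0.0103416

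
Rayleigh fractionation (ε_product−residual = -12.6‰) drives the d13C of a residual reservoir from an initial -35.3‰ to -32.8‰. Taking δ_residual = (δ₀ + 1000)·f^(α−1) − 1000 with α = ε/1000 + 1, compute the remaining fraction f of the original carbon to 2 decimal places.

α − 1 = ε/1000 = -0.0126
(δ_res + 1000)/(δ₀ + 1000) = (-32.8 + 1000)/(-35.3 + 1000) = 967.2/964.7 = 1.002591
f = 1.002591^(1/-0.0126) = exp(ln(1.002591)/-0.0126) = exp(0.00259/-0.0126)
f = exp(-0.2054) = 0.8143

0.81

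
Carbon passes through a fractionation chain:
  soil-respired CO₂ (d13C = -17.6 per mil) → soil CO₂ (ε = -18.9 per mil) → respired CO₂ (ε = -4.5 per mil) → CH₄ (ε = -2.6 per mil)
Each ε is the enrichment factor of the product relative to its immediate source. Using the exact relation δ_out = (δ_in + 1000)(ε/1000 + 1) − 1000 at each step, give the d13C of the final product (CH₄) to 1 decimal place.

step 1: δ = (-17.60 + 1000)·(-18.9/1000 + 1) − 1000 = -36.17 per mil
step 2: δ = (-36.17 + 1000)·(-4.5/1000 + 1) − 1000 = -40.50 per mil
step 3: δ = (-40.50 + 1000)·(-2.6/1000 + 1) − 1000 = -43.00 per mil

-43.0 per mil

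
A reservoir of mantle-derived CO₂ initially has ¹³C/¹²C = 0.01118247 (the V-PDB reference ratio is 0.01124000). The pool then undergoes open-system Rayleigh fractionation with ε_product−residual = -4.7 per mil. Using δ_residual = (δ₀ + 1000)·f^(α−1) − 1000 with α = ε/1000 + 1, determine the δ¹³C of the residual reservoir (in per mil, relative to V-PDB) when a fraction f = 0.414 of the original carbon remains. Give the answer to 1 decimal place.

-1.0 per mil

δ₀ = (0.01118247/0.01124000 − 1)×1000 = (0.994882 − 1)×1000 = -5.118 per mil
α − 1 = ε/1000 = -0.0047
f^(α−1) = 0.414^(-0.0047) = 1.004153
δ_res = (-5.118 + 1000) × 1.004153 − 1000 = 999.014 − 1000 = -0.99 per mil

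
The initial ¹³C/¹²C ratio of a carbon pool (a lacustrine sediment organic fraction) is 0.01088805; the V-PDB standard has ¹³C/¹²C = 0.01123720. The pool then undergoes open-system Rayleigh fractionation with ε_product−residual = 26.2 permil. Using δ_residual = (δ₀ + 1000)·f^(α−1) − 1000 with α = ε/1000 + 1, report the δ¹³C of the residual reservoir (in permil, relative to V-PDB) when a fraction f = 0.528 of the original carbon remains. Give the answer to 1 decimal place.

-47.1 permil

δ₀ = (0.01088805/0.01123720 − 1)×1000 = (0.968929 − 1)×1000 = -31.071 permil
α − 1 = ε/1000 = 0.0262
f^(α−1) = 0.528^(0.0262) = 0.983406
δ_res = (-31.071 + 1000) × 0.983406 − 1000 = 952.851 − 1000 = -47.15 permil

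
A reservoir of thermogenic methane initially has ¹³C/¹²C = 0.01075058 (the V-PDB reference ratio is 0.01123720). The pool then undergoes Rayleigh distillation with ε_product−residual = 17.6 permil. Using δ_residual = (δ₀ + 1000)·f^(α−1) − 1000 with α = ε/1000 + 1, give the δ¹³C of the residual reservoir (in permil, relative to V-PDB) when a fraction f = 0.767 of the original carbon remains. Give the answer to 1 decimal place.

δ₀ = (0.01075058/0.01123720 − 1)×1000 = (0.956696 − 1)×1000 = -43.304 permil
α − 1 = ε/1000 = 0.0176
f^(α−1) = 0.767^(0.0176) = 0.995342
δ_res = (-43.304 + 1000) × 0.995342 − 1000 = 952.239 − 1000 = -47.76 permil

-47.8 permil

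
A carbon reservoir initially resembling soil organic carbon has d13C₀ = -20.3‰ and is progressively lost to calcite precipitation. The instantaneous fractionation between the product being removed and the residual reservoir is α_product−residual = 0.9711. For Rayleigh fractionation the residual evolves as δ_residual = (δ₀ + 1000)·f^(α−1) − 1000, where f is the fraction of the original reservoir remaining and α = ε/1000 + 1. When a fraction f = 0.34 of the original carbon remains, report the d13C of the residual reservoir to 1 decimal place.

Rayleigh residual: δ_res = (δ₀ + 1000)·f^(α−1) − 1000
α − 1 = -0.02890
f^(α−1) = 0.34^(-0.02890) = 1.031669
δ_res = (-20.3 + 1000) × 1.031669 − 1000 = 1010.726 − 1000 = 10.73‰

10.7‰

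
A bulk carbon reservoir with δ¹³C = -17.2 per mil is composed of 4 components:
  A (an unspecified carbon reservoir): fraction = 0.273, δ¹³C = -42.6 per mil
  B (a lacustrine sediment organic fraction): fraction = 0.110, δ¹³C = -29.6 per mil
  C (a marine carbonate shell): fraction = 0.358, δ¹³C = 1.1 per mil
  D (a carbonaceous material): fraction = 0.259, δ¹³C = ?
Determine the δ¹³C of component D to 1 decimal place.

-10.5 per mil

Isotope mass balance: δ_bulk = Σ fᵢ·δᵢ.
-17.2 = 0.273×(-42.6) + 0.110×(-29.6) + 0.358×(1.1) + 0.259×δ_D
0.259·δ_D = -17.2 − (-14.492) = -2.708
δ_D = -2.708 / 0.259 = -10.46 per mil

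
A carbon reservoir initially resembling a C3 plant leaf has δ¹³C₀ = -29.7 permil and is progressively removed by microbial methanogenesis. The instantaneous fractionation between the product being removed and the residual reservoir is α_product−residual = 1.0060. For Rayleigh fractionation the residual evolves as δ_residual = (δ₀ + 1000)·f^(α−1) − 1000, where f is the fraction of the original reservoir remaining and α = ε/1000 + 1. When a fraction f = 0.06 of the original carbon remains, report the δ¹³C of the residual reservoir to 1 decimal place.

-45.9 permil

Rayleigh residual: δ_res = (δ₀ + 1000)·f^(α−1) − 1000
α − 1 = 0.00600
f^(α−1) = 0.06^(0.00600) = 0.983261
δ_res = (-29.7 + 1000) × 0.983261 − 1000 = 954.058 − 1000 = -45.94 permil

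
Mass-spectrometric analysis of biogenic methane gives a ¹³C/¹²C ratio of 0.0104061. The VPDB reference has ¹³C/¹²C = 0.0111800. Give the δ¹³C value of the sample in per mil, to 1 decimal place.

-69.2 per mil

δ¹³C = (R_sample / R_standard − 1) × 1000
R_sample / R_standard = 0.0104061 / 0.0111800 = 0.930778
δ¹³C = (0.930778 − 1) × 1000 = -69.22 per mil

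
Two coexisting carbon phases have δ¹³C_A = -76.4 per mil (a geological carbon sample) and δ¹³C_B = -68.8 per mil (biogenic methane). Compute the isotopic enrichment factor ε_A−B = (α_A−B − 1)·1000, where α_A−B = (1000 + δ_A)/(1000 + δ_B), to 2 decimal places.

-8.16 per mil

α_A−B = (1000 + -76.4) / (1000 + -68.8) = 923.6 / 931.2 = 0.991838
ε_A−B = (0.991838 − 1) × 1000 = -8.162 per mil
(The approximation ε ≈ δ_A − δ_B would give -7.6 per mil.)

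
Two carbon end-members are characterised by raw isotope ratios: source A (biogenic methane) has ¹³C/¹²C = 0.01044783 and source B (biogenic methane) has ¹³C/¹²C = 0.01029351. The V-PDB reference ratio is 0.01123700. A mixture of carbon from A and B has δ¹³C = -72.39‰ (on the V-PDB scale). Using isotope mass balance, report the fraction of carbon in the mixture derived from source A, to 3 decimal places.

δ_A = (0.01044783/0.01123700 − 1)×1000 = (0.929770 − 1)×1000 = -70.230‰
δ_B = (0.01029351/0.01123700 − 1)×1000 = (0.916037 − 1)×1000 = -83.963‰
f_A = (δ_mix − δ_B)/(δ_A − δ_B) = (-72.39 − (-83.963))/(-70.230 − (-83.963))
f_A = 11.573 / 13.733 = 0.8427

0.843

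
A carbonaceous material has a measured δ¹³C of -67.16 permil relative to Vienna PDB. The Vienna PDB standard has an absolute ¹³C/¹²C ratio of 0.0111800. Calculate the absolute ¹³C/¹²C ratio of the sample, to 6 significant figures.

R_sample = R_standard × (δ¹³C/1000 + 1)
R_sample = 0.0111800 × (-67.16/1000 + 1) = 0.0111800 × 0.932840
R_sample = 0.0104292

0.0104292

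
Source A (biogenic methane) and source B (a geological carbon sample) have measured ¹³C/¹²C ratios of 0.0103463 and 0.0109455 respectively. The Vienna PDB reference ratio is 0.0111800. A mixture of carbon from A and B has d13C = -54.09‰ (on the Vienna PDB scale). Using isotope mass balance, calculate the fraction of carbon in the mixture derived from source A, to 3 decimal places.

0.618

δ_A = (0.0103463/0.0111800 − 1)×1000 = (0.925429 − 1)×1000 = -74.571‰
δ_B = (0.0109455/0.0111800 − 1)×1000 = (0.979025 − 1)×1000 = -20.975‰
f_A = (δ_mix − δ_B)/(δ_A − δ_B) = (-54.09 − (-20.975))/(-74.571 − (-20.975))
f_A = -33.115 / -53.596 = 0.6179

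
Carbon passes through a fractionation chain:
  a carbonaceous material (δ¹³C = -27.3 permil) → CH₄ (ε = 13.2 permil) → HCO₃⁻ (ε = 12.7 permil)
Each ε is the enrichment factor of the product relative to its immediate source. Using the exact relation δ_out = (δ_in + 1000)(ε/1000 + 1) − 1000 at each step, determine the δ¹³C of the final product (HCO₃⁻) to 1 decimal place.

step 1: δ = (-27.30 + 1000)·(13.2/1000 + 1) − 1000 = -14.46 permil
step 2: δ = (-14.46 + 1000)·(12.7/1000 + 1) − 1000 = -1.94 permil

-1.9 permil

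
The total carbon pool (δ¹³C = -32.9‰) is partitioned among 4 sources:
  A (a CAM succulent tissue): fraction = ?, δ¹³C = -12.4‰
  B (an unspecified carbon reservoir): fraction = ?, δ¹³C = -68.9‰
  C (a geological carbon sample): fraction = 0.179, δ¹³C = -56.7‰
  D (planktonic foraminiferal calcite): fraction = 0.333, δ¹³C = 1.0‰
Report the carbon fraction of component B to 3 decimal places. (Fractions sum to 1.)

0.301

Let f_B and f_A be the unknown fractions; fractions sum to 1 so f_B + f_A = 0.488.
Mass balance: Σ fᵢ·δᵢ = δ_bulk ⇒ f_B·(-68.9) + f_A·(-12.4) = -32.9 − (-9.816) = -23.084
Substitute f_A = 0.488 − f_B:
f_B·(-68.9 − -12.4) = -23.084 − 0.488×(-12.4) = -17.032
f_B = -17.032 / -56.5 = 0.3015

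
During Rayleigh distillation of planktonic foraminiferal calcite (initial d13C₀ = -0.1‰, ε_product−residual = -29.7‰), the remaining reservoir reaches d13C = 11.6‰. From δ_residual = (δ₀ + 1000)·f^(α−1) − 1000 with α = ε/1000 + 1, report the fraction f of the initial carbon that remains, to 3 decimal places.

0.676

α − 1 = ε/1000 = -0.0297
(δ_res + 1000)/(δ₀ + 1000) = (11.6 + 1000)/(-0.1 + 1000) = 1011.6/999.9 = 1.011701
f = 1.011701^(1/-0.0297) = exp(ln(1.011701)/-0.0297) = exp(0.01163/-0.0297)
f = exp(-0.3917) = 0.6759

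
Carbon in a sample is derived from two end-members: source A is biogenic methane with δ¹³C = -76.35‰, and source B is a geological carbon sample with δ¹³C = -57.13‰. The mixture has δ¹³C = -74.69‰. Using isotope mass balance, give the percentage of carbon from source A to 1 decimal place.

91.4%

δ_mix = f_A·δ_A + (1 − f_A)·δ_B  ⇒  f_A = (δ_mix − δ_B)/(δ_A − δ_B)
f_A = (-74.69 − (-57.13)) / (-76.35 − (-57.13))
f_A = -17.56 / -19.22 = 0.9136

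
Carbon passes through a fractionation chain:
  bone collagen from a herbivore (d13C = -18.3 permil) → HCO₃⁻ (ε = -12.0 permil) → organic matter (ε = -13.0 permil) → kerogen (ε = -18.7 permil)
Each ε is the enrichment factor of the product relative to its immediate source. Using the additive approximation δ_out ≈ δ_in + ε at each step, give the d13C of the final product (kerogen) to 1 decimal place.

-62.0 permil

step 1: δ ≈ -18.3 + (-12.0) = -30.3 permil
step 2: δ ≈ -30.3 + (-13.0) = -43.3 permil
step 3: δ ≈ -43.3 + (-18.7) = -62.0 permil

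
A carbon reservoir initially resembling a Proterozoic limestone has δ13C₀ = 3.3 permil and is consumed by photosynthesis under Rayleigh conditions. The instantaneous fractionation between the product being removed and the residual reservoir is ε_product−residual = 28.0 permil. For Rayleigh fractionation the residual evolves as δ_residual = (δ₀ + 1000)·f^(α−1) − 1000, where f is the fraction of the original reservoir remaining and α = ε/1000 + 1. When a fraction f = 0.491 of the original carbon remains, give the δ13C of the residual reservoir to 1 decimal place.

Rayleigh residual: δ_res = (δ₀ + 1000)·f^(α−1) − 1000
α = ε/1000 + 1 = 1.02800, so α − 1 = 0.02800
f^(α−1) = 0.491^(0.02800) = 0.980280
δ_res = (3.3 + 1000) × 0.980280 − 1000 = 983.515 − 1000 = -16.48 permil

-16.5 permil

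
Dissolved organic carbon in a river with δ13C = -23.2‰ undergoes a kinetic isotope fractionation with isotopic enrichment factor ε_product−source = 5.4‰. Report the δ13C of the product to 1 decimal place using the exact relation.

Exactly, δ_product = (δ_source + 1000)·(ε/1000 + 1) − 1000.
δ_product = (-23.2 + 1000) × (5.4/1000 + 1) − 1000
δ_product = -17.93‰

-17.9‰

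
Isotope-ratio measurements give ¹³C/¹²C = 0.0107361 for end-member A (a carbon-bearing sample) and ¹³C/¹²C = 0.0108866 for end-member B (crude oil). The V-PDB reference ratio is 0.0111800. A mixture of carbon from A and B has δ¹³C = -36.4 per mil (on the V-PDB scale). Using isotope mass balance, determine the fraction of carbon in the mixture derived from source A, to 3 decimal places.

δ_A = (0.0107361/0.0111800 − 1)×1000 = (0.960295 − 1)×1000 = -39.705 per mil
δ_B = (0.0108866/0.0111800 − 1)×1000 = (0.973757 − 1)×1000 = -26.243 per mil
f_A = (δ_mix − δ_B)/(δ_A − δ_B) = (-36.4 − (-26.243))/(-39.705 − (-26.243))
f_A = -10.157 / -13.462 = 0.7545

0.754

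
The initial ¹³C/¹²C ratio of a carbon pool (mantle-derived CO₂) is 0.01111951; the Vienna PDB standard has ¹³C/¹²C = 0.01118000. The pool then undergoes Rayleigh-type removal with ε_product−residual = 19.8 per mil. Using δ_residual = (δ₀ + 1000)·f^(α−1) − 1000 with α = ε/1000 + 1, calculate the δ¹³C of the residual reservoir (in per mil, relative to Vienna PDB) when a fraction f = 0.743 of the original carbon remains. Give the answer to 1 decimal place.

-11.2 per mil

δ₀ = (0.01111951/0.01118000 − 1)×1000 = (0.994589 − 1)×1000 = -5.411 per mil
α − 1 = ε/1000 = 0.0198
f^(α−1) = 0.743^(0.0198) = 0.994135
δ_res = (-5.411 + 1000) × 0.994135 − 1000 = 988.757 − 1000 = -11.24 per mil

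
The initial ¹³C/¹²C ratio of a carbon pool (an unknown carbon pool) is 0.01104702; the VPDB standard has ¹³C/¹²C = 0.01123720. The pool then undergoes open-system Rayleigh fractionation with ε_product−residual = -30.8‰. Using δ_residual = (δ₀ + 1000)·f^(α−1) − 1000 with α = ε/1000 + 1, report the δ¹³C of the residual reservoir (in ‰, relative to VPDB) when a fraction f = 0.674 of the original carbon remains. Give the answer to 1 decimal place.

-4.9‰

δ₀ = (0.01104702/0.01123720 − 1)×1000 = (0.983076 − 1)×1000 = -16.924‰
α − 1 = ε/1000 = -0.0308
f^(α−1) = 0.674^(-0.0308) = 1.012226
δ_res = (-16.924 + 1000) × 1.012226 − 1000 = 995.094 − 1000 = -4.91‰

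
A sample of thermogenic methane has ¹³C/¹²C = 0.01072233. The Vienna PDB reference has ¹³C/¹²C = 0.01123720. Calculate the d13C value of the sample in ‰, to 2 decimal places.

d13C = (R_sample / R_standard − 1) × 1000
R_sample / R_standard = 0.01072233 / 0.01123720 = 0.954182
d13C = (0.954182 − 1) × 1000 = -45.818‰

-45.82‰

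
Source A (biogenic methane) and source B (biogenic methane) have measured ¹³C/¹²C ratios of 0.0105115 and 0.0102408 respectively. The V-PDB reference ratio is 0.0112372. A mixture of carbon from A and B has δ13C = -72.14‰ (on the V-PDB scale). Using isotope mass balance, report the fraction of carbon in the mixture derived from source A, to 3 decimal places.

0.686

δ_A = (0.0105115/0.0112372 − 1)×1000 = (0.935420 − 1)×1000 = -64.580‰
δ_B = (0.0102408/0.0112372 − 1)×1000 = (0.911330 − 1)×1000 = -88.670‰
f_A = (δ_mix − δ_B)/(δ_A − δ_B) = (-72.14 − (-88.670))/(-64.580 − (-88.670))
f_A = 16.530 / 24.090 = 0.6862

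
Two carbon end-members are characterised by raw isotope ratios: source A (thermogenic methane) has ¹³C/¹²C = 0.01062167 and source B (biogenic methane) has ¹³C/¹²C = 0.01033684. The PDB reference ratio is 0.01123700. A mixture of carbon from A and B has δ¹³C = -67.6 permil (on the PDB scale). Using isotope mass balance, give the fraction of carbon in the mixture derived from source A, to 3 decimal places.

δ_A = (0.01062167/0.01123700 − 1)×1000 = (0.945241 − 1)×1000 = -54.759 permil
δ_B = (0.01033684/0.01123700 − 1)×1000 = (0.919893 − 1)×1000 = -80.107 permil
f_A = (δ_mix − δ_B)/(δ_A − δ_B) = (-67.6 − (-80.107))/(-54.759 − (-80.107))
f_A = 12.507 / 25.348 = 0.4934

0.493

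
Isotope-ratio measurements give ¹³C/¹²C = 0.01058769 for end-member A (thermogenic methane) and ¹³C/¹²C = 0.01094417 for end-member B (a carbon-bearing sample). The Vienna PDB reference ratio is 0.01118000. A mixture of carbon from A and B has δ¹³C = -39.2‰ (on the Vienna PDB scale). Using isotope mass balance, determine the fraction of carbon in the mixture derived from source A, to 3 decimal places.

δ_A = (0.01058769/0.01118000 − 1)×1000 = (0.947021 − 1)×1000 = -52.979‰
δ_B = (0.01094417/0.01118000 − 1)×1000 = (0.978906 − 1)×1000 = -21.094‰
f_A = (δ_mix − δ_B)/(δ_A − δ_B) = (-39.2 − (-21.094))/(-52.979 − (-21.094))
f_A = -18.106 / -31.886 = 0.5678

0.568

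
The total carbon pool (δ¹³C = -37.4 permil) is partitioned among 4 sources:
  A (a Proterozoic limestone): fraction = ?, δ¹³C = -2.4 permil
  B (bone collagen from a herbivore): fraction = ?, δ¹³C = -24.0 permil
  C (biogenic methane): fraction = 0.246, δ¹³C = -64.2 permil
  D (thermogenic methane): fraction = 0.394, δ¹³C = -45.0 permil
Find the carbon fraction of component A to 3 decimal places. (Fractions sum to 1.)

Let f_A and f_B be the unknown fractions; fractions sum to 1 so f_A + f_B = 0.360.
Mass balance: Σ fᵢ·δᵢ = δ_bulk ⇒ f_A·(-2.4) + f_B·(-24.0) = -37.4 − (-33.523) = -3.877
Substitute f_B = 0.360 − f_A:
f_A·(-2.4 − -24.0) = -3.877 − 0.360×(-24.0) = 4.763
f_A = 4.763 / 21.6 = 0.2205

0.221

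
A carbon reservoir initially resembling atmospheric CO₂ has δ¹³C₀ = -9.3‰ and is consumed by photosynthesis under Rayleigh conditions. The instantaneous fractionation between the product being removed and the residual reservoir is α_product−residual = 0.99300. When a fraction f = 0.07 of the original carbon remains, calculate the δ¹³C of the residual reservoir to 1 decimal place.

Rayleigh residual: δ_res = (δ₀ + 1000)·f^(α−1) − 1000
α − 1 = -0.00700
f^(α−1) = 0.07^(-0.00700) = 1.018789
δ_res = (-9.3 + 1000) × 1.018789 − 1000 = 1009.314 − 1000 = 9.31‰

9.3‰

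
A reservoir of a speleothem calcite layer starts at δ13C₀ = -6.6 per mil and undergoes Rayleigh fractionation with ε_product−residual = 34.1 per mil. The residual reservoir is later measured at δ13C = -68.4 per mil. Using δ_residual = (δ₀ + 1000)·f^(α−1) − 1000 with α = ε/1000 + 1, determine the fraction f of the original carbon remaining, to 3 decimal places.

α − 1 = ε/1000 = 0.0341
(δ_res + 1000)/(δ₀ + 1000) = (-68.4 + 1000)/(-6.6 + 1000) = 931.6/993.4 = 0.937789
f = 0.937789^(1/0.0341) = exp(ln(0.937789)/0.0341) = exp(-0.06423/0.0341)
f = exp(-1.8836) = 0.1520

0.152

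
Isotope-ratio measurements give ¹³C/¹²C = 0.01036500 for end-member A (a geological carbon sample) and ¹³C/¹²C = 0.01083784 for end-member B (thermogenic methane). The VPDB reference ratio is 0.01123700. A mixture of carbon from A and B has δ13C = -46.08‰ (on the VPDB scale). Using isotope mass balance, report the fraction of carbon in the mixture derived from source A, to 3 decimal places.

δ_A = (0.01036500/0.01123700 − 1)×1000 = (0.922399 − 1)×1000 = -77.601‰
δ_B = (0.01083784/0.01123700 − 1)×1000 = (0.964478 − 1)×1000 = -35.522‰
f_A = (δ_mix − δ_B)/(δ_A − δ_B) = (-46.08 − (-35.522))/(-77.601 − (-35.522))
f_A = -10.558 / -42.079 = 0.2509

0.251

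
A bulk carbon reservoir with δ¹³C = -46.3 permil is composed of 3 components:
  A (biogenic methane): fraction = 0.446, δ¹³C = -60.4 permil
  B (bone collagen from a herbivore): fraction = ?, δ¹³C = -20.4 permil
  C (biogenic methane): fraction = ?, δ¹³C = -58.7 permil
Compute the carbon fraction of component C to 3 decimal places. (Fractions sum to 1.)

0.210

Let f_C and f_B be the unknown fractions; fractions sum to 1 so f_C + f_B = 0.554.
Mass balance: Σ fᵢ·δᵢ = δ_bulk ⇒ f_C·(-58.7) + f_B·(-20.4) = -46.3 − (-26.938) = -19.362
Substitute f_B = 0.554 − f_C:
f_C·(-58.7 − -20.4) = -19.362 − 0.554×(-20.4) = -8.060
f_C = -8.060 / -38.3 = 0.2104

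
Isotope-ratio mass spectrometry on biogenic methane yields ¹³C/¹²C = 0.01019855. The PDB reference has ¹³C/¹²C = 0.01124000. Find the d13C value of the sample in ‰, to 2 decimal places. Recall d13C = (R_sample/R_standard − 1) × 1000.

d13C = (R_sample / R_standard − 1) × 1000
R_sample / R_standard = 0.01019855 / 0.01124000 = 0.907344
d13C = (0.907344 − 1) × 1000 = -92.656‰

-92.66‰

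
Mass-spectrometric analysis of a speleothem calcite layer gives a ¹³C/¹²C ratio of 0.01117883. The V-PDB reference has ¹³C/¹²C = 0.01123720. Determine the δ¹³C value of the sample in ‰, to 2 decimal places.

-5.19‰

δ¹³C = (R_sample / R_standard − 1) × 1000
R_sample / R_standard = 0.01117883 / 0.01123720 = 0.994806
δ¹³C = (0.994806 − 1) × 1000 = -5.194‰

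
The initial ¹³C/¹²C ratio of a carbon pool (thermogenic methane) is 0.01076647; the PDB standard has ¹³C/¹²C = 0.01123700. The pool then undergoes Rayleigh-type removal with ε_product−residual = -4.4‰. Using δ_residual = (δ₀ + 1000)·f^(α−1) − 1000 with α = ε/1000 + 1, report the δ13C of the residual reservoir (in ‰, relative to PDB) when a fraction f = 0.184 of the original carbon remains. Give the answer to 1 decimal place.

δ₀ = (0.01076647/0.01123700 − 1)×1000 = (0.958127 − 1)×1000 = -41.873‰
α − 1 = ε/1000 = -0.0044
f^(α−1) = 0.184^(-0.0044) = 1.007476
δ_res = (-41.873 + 1000) × 1.007476 − 1000 = 965.290 − 1000 = -34.71‰

-34.7‰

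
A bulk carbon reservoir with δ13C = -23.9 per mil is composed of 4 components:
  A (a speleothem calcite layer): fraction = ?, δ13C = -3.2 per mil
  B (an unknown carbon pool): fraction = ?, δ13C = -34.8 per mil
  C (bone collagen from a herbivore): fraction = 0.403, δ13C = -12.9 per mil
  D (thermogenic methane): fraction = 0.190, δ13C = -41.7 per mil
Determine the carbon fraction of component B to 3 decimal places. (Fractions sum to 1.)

Let f_B and f_A be the unknown fractions; fractions sum to 1 so f_B + f_A = 0.407.
Mass balance: Σ fᵢ·δᵢ = δ_bulk ⇒ f_B·(-34.8) + f_A·(-3.2) = -23.9 − (-13.122) = -10.778
Substitute f_A = 0.407 − f_B:
f_B·(-34.8 − -3.2) = -10.778 − 0.407×(-3.2) = -9.476
f_B = -9.476 / -31.6 = 0.2999

0.300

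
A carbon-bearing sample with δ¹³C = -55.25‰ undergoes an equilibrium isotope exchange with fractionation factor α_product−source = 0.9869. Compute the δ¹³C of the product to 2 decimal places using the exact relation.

-67.63‰

δ_product = (δ_source + 1000)·α − 1000
δ_product = (-55.25 + 1000) × 0.9869 − 1000
δ_product = 932.374 − 1000 = -67.626‰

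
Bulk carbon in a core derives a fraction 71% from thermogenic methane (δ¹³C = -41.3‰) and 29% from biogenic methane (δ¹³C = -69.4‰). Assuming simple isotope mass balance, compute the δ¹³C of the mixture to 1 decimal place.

-49.4‰

δ_mix = f_A·δ_A + f_B·δ_B
δ_mix = 0.71 × (-41.3) + 0.29 × (-69.4)
δ_mix = -29.32 + -20.13 = -49.45‰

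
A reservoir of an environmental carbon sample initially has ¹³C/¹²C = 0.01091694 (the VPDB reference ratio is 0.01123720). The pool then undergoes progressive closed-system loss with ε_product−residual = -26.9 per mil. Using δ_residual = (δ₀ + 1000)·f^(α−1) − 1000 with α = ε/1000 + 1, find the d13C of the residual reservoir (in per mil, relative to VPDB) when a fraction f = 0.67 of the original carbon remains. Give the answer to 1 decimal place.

-18.0 per mil

δ₀ = (0.01091694/0.01123720 − 1)×1000 = (0.971500 − 1)×1000 = -28.500 per mil
α − 1 = ε/1000 = -0.0269
f^(α−1) = 0.67^(-0.0269) = 1.010831
δ_res = (-28.500 + 1000) × 1.010831 − 1000 = 982.022 − 1000 = -17.98 per mil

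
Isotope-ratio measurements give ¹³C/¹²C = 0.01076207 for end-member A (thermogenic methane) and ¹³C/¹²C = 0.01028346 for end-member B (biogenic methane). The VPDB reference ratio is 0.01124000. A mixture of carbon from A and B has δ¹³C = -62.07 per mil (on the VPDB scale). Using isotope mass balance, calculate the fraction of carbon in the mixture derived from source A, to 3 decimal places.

0.541

δ_A = (0.01076207/0.01124000 − 1)×1000 = (0.957480 − 1)×1000 = -42.520 per mil
δ_B = (0.01028346/0.01124000 − 1)×1000 = (0.914899 − 1)×1000 = -85.101 per mil
f_A = (δ_mix − δ_B)/(δ_A − δ_B) = (-62.07 − (-85.101))/(-42.520 − (-85.101))
f_A = 23.031 / 42.581 = 0.5409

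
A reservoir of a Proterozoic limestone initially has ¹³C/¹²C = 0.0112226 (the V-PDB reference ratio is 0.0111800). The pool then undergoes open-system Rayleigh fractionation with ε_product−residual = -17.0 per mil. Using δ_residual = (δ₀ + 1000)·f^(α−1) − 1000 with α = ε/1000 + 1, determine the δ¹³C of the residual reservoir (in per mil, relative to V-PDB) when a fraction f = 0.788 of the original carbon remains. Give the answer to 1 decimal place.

7.9 per mil

δ₀ = (0.0112226/0.0111800 − 1)×1000 = (1.003810 − 1)×1000 = 3.810 per mil
α − 1 = ε/1000 = -0.0170
f^(α−1) = 0.788^(-0.0170) = 1.004059
δ_res = (3.810 + 1000) × 1.004059 − 1000 = 1007.884 − 1000 = 7.88 per mil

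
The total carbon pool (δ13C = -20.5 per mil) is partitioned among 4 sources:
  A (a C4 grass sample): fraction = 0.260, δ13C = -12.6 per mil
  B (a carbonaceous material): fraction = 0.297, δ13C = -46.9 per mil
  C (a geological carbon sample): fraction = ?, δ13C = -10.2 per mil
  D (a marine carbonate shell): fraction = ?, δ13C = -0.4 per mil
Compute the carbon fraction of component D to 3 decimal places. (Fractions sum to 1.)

0.125

Let f_D and f_C be the unknown fractions; fractions sum to 1 so f_D + f_C = 0.443.
Mass balance: Σ fᵢ·δᵢ = δ_bulk ⇒ f_D·(-0.4) + f_C·(-10.2) = -20.5 − (-17.205) = -3.295
Substitute f_C = 0.443 − f_D:
f_D·(-0.4 − -10.2) = -3.295 − 0.443×(-10.2) = 1.224
f_D = 1.224 / 9.8 = 0.1249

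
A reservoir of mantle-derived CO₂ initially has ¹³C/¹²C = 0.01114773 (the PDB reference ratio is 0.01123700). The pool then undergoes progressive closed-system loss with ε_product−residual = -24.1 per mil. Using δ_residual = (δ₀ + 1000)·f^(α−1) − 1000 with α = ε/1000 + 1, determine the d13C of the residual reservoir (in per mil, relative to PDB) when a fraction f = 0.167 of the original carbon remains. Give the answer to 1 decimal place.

δ₀ = (0.01114773/0.01123700 − 1)×1000 = (0.992056 − 1)×1000 = -7.944 per mil
α − 1 = ε/1000 = -0.0241
f^(α−1) = 0.167^(-0.0241) = 1.044077
δ_res = (-7.944 + 1000) × 1.044077 − 1000 = 1035.783 − 1000 = 35.78 per mil

35.8 per mil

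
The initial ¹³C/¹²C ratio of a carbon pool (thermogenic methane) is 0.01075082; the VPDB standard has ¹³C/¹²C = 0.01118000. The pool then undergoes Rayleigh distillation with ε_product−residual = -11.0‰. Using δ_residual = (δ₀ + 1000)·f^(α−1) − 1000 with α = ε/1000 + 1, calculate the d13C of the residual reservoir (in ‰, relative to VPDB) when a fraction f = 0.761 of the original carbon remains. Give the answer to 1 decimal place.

δ₀ = (0.01075082/0.01118000 − 1)×1000 = (0.961612 − 1)×1000 = -38.388‰
α − 1 = ε/1000 = -0.0110
f^(α−1) = 0.761^(-0.0110) = 1.003009
δ_res = (-38.388 + 1000) × 1.003009 − 1000 = 964.505 − 1000 = -35.49‰

-35.5‰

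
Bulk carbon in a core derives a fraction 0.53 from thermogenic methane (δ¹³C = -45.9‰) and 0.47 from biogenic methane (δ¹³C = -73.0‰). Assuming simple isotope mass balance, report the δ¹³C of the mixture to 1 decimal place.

δ_mix = f_A·δ_A + f_B·δ_B
δ_mix = 0.53 × (-45.9) + 0.47 × (-73.0)
δ_mix = -24.33 + -34.31 = -58.64‰

-58.6‰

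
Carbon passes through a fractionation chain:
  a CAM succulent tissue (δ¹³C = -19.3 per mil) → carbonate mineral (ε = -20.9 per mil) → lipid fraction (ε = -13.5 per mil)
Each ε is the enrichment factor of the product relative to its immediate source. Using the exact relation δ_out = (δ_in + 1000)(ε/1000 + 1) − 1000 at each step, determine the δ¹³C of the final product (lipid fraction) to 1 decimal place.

-52.8 per mil

step 1: δ = (-19.30 + 1000)·(-20.9/1000 + 1) − 1000 = -39.80 per mil
step 2: δ = (-39.80 + 1000)·(-13.5/1000 + 1) − 1000 = -52.76 per mil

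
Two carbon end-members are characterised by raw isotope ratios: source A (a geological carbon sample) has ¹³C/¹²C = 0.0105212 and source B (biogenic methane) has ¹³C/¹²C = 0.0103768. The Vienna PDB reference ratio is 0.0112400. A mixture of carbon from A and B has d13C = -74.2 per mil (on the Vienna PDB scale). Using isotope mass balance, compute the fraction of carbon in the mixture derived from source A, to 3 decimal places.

0.202

δ_A = (0.0105212/0.0112400 − 1)×1000 = (0.936050 − 1)×1000 = -63.950 per mil
δ_B = (0.0103768/0.0112400 − 1)×1000 = (0.923203 − 1)×1000 = -76.797 per mil
f_A = (δ_mix − δ_B)/(δ_A − δ_B) = (-74.2 − (-76.797))/(-63.950 − (-76.797))
f_A = 2.597 / 12.847 = 0.2022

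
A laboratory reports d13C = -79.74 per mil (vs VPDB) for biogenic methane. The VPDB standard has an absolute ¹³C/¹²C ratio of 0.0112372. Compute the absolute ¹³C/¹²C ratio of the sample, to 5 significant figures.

0.010341

R_sample = R_standard × (d13C/1000 + 1)
R_sample = 0.0112372 × (-79.74/1000 + 1) = 0.0112372 × 0.920260
R_sample = 0.0103411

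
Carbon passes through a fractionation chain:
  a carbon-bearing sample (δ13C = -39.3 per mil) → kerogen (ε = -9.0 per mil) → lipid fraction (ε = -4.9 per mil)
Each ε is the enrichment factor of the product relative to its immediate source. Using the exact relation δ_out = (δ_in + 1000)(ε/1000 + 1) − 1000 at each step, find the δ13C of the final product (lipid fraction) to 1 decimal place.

-52.6 per mil

step 1: δ = (-39.30 + 1000)·(-9.0/1000 + 1) − 1000 = -47.95 per mil
step 2: δ = (-47.95 + 1000)·(-4.9/1000 + 1) − 1000 = -52.61 per mil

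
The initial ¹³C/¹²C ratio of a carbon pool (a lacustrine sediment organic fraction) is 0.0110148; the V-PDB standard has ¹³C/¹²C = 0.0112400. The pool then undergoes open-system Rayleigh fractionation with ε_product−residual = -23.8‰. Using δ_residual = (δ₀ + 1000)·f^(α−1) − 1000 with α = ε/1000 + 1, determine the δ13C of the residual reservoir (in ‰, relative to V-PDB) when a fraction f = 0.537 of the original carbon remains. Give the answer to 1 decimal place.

δ₀ = (0.0110148/0.0112400 − 1)×1000 = (0.979964 − 1)×1000 = -20.036‰
α − 1 = ε/1000 = -0.0238
f^(α−1) = 0.537^(-0.0238) = 1.014908
δ_res = (-20.036 + 1000) × 1.014908 − 1000 = 994.574 − 1000 = -5.43‰

-5.4‰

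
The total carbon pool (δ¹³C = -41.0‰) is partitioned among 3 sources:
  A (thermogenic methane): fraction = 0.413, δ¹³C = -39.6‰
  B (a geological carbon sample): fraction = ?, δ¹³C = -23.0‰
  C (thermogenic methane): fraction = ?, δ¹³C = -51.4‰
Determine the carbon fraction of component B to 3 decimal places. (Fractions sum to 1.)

Let f_B and f_C be the unknown fractions; fractions sum to 1 so f_B + f_C = 0.587.
Mass balance: Σ fᵢ·δᵢ = δ_bulk ⇒ f_B·(-23.0) + f_C·(-51.4) = -41.0 − (-16.355) = -24.645
Substitute f_C = 0.587 − f_B:
f_B·(-23.0 − -51.4) = -24.645 − 0.587×(-51.4) = 5.527
f_B = 5.527 / 28.4 = 0.1946

0.195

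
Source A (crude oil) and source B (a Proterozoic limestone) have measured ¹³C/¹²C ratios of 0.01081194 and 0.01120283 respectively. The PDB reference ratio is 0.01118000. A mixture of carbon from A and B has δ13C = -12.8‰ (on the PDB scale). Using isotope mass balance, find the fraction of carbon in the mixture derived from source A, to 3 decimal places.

δ_A = (0.01081194/0.01118000 − 1)×1000 = (0.967079 − 1)×1000 = -32.921‰
δ_B = (0.01120283/0.01118000 − 1)×1000 = (1.002042 − 1)×1000 = 2.042‰
f_A = (δ_mix − δ_B)/(δ_A − δ_B) = (-12.8 − (2.042))/(-32.921 − (2.042))
f_A = -14.842 / -34.963 = 0.4245

0.425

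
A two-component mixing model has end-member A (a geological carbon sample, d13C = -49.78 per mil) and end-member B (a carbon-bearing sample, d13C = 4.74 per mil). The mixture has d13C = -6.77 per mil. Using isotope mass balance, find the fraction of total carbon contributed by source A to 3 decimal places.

δ_mix = f_A·δ_A + (1 − f_A)·δ_B  ⇒  f_A = (δ_mix − δ_B)/(δ_A − δ_B)
f_A = (-6.77 − (4.74)) / (-49.78 − (4.74))
f_A = -11.51 / -54.52 = 0.2111

0.211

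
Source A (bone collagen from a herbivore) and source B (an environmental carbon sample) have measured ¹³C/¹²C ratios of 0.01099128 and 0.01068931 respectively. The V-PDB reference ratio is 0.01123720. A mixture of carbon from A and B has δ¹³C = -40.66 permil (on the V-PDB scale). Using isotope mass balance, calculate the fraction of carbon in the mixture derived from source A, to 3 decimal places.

δ_A = (0.01099128/0.01123720 − 1)×1000 = (0.978116 − 1)×1000 = -21.884 permil
δ_B = (0.01068931/0.01123720 − 1)×1000 = (0.951243 − 1)×1000 = -48.757 permil
f_A = (δ_mix − δ_B)/(δ_A − δ_B) = (-40.66 − (-48.757))/(-21.884 − (-48.757))
f_A = 8.097 / 26.872 = 0.3013

0.301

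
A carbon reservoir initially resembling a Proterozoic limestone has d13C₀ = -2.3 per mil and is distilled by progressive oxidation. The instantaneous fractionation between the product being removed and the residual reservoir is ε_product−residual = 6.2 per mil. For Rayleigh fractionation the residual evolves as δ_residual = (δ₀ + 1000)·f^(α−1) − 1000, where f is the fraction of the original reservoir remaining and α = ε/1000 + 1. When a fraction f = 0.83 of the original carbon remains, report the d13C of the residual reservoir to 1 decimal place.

-3.5 per mil

Rayleigh residual: δ_res = (δ₀ + 1000)·f^(α−1) − 1000
α = ε/1000 + 1 = 1.00620, so α − 1 = 0.00620
f^(α−1) = 0.83^(0.00620) = 0.998845
δ_res = (-2.3 + 1000) × 0.998845 − 1000 = 996.548 − 1000 = -3.45 per mil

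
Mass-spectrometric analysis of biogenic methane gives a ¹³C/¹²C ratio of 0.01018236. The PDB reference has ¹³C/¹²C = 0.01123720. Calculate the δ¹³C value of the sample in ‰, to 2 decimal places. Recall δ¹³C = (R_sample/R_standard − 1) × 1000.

-93.87‰

δ¹³C = (R_sample / R_standard − 1) × 1000
R_sample / R_standard = 0.01018236 / 0.01123720 = 0.906130
δ¹³C = (0.906130 − 1) × 1000 = -93.870‰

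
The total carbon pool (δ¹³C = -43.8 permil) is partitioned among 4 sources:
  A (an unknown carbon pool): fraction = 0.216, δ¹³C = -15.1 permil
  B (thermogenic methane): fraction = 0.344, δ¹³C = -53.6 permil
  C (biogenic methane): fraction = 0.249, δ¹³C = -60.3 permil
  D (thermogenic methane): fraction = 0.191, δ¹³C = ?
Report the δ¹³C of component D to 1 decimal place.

Isotope mass balance: δ_bulk = Σ fᵢ·δᵢ.
-43.8 = 0.216×(-15.1) + 0.344×(-53.6) + 0.249×(-60.3) + 0.191×δ_D
0.191·δ_D = -43.8 − (-36.715) = -7.085
δ_D = -7.085 / 0.191 = -37.10 permil

-37.1 permil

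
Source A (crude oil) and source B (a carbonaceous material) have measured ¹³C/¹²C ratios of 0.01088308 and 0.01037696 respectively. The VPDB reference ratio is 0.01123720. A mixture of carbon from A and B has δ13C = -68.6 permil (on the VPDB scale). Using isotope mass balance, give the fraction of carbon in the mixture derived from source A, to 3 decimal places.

0.177

δ_A = (0.01088308/0.01123720 − 1)×1000 = (0.968487 − 1)×1000 = -31.513 permil
δ_B = (0.01037696/0.01123720 − 1)×1000 = (0.923447 − 1)×1000 = -76.553 permil
f_A = (δ_mix − δ_B)/(δ_A − δ_B) = (-68.6 − (-76.553))/(-31.513 − (-76.553))
f_A = 7.953 / 45.040 = 0.1766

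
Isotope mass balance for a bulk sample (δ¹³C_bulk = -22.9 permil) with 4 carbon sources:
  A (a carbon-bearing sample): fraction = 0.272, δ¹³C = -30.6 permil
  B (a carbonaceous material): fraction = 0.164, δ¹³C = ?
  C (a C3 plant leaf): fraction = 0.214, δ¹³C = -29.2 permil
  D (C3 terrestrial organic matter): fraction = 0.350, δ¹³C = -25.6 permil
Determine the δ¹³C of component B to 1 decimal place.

Isotope mass balance: δ_bulk = Σ fᵢ·δᵢ.
-22.9 = 0.272×(-30.6) + 0.164×δ_B + 0.214×(-29.2) + 0.350×(-25.6)
0.164·δ_B = -22.9 − (-23.532) = 0.632
δ_B = 0.632 / 0.164 = 3.85 permil

3.9 permil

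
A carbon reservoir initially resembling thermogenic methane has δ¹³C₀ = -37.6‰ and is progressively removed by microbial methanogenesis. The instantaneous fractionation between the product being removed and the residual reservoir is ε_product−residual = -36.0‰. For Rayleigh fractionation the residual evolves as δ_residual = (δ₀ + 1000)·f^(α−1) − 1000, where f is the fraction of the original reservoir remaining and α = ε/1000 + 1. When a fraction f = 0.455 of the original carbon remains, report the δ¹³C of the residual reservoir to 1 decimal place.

-9.9‰

Rayleigh residual: δ_res = (δ₀ + 1000)·f^(α−1) − 1000
α = ε/1000 + 1 = 0.96400, so α − 1 = -0.03600
f^(α−1) = 0.455^(-0.03600) = 1.028754
δ_res = (-37.6 + 1000) × 1.028754 − 1000 = 990.073 − 1000 = -9.93‰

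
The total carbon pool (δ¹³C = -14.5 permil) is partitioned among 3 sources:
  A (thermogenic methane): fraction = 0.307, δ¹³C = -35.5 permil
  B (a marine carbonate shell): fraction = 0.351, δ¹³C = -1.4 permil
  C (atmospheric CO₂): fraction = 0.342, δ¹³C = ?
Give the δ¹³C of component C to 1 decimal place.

Isotope mass balance: δ_bulk = Σ fᵢ·δᵢ.
-14.5 = 0.307×(-35.5) + 0.351×(-1.4) + 0.342×δ_C
0.342·δ_C = -14.5 − (-11.390) = -3.110
δ_C = -3.110 / 0.342 = -9.09 permil

-9.1 permil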